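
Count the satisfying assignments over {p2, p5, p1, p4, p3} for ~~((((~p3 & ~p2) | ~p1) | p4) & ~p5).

13

Initial set: {~~((((~p3 & ~p2) | ~p1) | p4) & ~p5)}.
~~((((~p3 & ~p2) | ~p1) | p4) & ~p5): drop double negation, giving ((((~p3 & ~p2) | ~p1) | p4) & ~p5).
((((~p3 & ~p2) | ~p1) | p4) & ~p5): α-rule — add (((~p3 & ~p2) | ~p1) | p4), ~p5.
(((~p3 & ~p2) | ~p1) | p4): β-rule — branch into ((~p3 & ~p2) | ~p1)  //  p4.
  branch 1 (add ((~p3 & ~p2) | ~p1)):
    ((~p3 & ~p2) | ~p1): β-rule — branch into (~p3 & ~p2)  //  ~p1.
      branch 1.1 (add (~p3 & ~p2)):
        (~p3 & ~p2): α-rule — add ~p3, ~p2.
        ○ open, literals {p2=false, p3=false, p5=false}.
      branch 1.2 (add ~p1):
        ○ open, literals {p1=false, p5=false}.
  branch 2 (add p4):
    ○ open, literals {p4=true, p5=false}.
0 branches closed, 3 open.
Each open branch fixes some atoms; the unmentioned ones are free. Counting distinct full assignments: branch {p2=false, p3=false, p5=false} (p1, p4) contributes 4 new; branch {p1=false, p5=false} (p2, p4, p3) contributes 6 new; branch {p4=true, p5=false} (p2, p1, p3) contributes 3 new. Total: 13.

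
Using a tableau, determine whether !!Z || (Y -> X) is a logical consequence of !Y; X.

Yes

Initial set: {!Y; X; !(!!Z || (Y -> X))}.
!(!!Z || (Y -> X)): α-rule — add !!!Z, !(Y -> X).
!!!Z: drop double negation, giving !Z.
!(Y -> X): α-rule — add Y, !X.
× closes — contains both Y and !Y.
All 1 branch closes.
Every branch closed, so the premises entail the conclusion.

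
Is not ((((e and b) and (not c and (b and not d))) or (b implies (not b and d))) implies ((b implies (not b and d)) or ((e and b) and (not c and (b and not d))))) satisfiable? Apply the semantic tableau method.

Initial set: {T not ((((e and b) and (not c and (b and not d))) or (b implies (not b and d))) implies ((b implies (not b and d)) or ((e and b) and (not c and (b and not d)))))}.
T not ((((e and b) and (not c and (b and not d))) or (b implies (not b and d))) implies ((b implies (not b and d)) or ((e and b) and (not c and (b and not d))))): α-rule — add T (((e and b) and (not c and (b and not d))) or (b implies (not b and d))), F ((b implies (not b and d)) or ((e and b) and (not c and (b and not d)))).
F ((b implies (not b and d)) or ((e and b) and (not c and (b and not d)))): α-rule — add F (b implies (not b and d)), F ((e and b) and (not c and (b and not d))).
F (b implies (not b and d)): α-rule — add T b, F (not b and d).
T (((e and b) and (not c and (b and not d))) or (b implies (not b and d))): β-rule — branch into T ((e and b) and (not c and (b and not d)))  //  T (b implies (not b and d)).
  branch 1 (add T ((e and b) and (not c and (b and not d)))):
    T ((e and b) and (not c and (b and not d))): α-rule — add T (e and b), T (not c and (b and not d)).
    T (e and b): α-rule — add T e, T b.
    T (not c and (b and not d)): α-rule — add T not c, T (b and not d).
    T (b and not d): α-rule — add T b, T not d.
    F ((e and b) and (not c and (b and not d))): β-rule — branch into F (e and b)  //  F (not c and (b and not d)).
      branch 1.1 (add F (e and b)):
        F (not b and d): β-rule — branch into F not b  //  F d.
          branch 1.1.1 (add F not b):
            F (e and b): β-rule — branch into F e  //  F b.
              branch 1.1.1.1 (add F e):
                × closes — contains both e and not e.
              branch 1.1.1.2 (add F b):
                × closes — contains both b and not b.
          branch 1.1.2 (add F d):
            F (e and b): β-rule — branch into F e  //  F b.
              branch 1.1.2.1 (add F e):
                × closes — contains both e and not e.
              branch 1.1.2.2 (add F b):
                × closes — contains both b and not b.
      branch 1.2 (add F (not c and (b and not d))):
        F (not b and d): β-rule — branch into F not b  //  F d.
          branch 1.2.1 (add F not b):
            F (not c and (b and not d)): β-rule — branch into F not c  //  F (b and not d).
              branch 1.2.1.1 (add F not c):
                × closes — contains both c and not c.
              branch 1.2.1.2 (add F (b and not d)):
                F (b and not d): β-rule — branch into F b  //  F not d.
                  branch 1.2.1.2.1 (add F b):
                    × closes — contains both b and not b.
                  branch 1.2.1.2.2 (add F not d):
                    × closes — contains both d and not d.
          branch 1.2.2 (add F d):
            F (not c and (b and not d)): β-rule — branch into F not c  //  F (b and not d).
              branch 1.2.2.1 (add F not c):
                × closes — contains both c and not c.
              branch 1.2.2.2 (add F (b and not d)):
                F (b and not d): β-rule — branch into F b  //  F not d.
                  branch 1.2.2.2.1 (add F b):
                    × closes — contains both b and not b.
                  branch 1.2.2.2.2 (add F not d):
                    × closes — contains both d and not d.
  branch 2 (add T (b implies (not b and d))):
    F ((e and b) and (not c and (b and not d))): β-rule — branch into F (e and b)  //  F (not c and (b and not d)).
      branch 2.1 (add F (e and b)):
        F (not b and d): β-rule — branch into F not b  //  F d.
          branch 2.1.1 (add F not b):
            T (b implies (not b and d)): β-rule — branch into F b  //  T (not b and d).
              branch 2.1.1.1 (add F b):
                × closes — contains both b and not b.
              branch 2.1.1.2 (add T (not b and d)):
                T (not b and d): α-rule — add T not b, T d.
                × closes — contains both b and not b.
          branch 2.1.2 (add F d):
            T (b implies (not b and d)): β-rule — branch into F b  //  T (not b and d).
              branch 2.1.2.1 (add F b):
                × closes — contains both b and not b.
              branch 2.1.2.2 (add T (not b and d)):
                T (not b and d): α-rule — add T not b, T d.
                × closes — contains both b and not b.
      branch 2.2 (add F (not c and (b and not d))):
        F (not b and d): β-rule — branch into F not b  //  F d.
          branch 2.2.1 (add F not b):
            T (b implies (not b and d)): β-rule — branch into F b  //  T (not b and d).
              branch 2.2.1.1 (add F b):
                × closes — contains both b and not b.
              branch 2.2.1.2 (add T (not b and d)):
                T (not b and d): α-rule — add T not b, T d.
                × closes — contains both b and not b.
          branch 2.2.2 (add F d):
            T (b implies (not b and d)): β-rule — branch into F b  //  T (not b and d).
              branch 2.2.2.1 (add F b):
                × closes — contains both b and not b.
              branch 2.2.2.2 (add T (not b and d)):
                T (not b and d): α-rule — add T not b, T d.
                × closes — contains both b and not b.
All 18 branches close.
Every branch closed; the formula is unsatisfiable.

Unsatisfiable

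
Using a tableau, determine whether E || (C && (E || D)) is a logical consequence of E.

Yes

Initial set: {E; !(E || (C && (E || D)))}.
!(E || (C && (E || D))): α-rule — add !E, !(C && (E || D)).
× closes — contains both E and !E.
All 1 branch closes.
Every branch closed, so the premises entail the conclusion.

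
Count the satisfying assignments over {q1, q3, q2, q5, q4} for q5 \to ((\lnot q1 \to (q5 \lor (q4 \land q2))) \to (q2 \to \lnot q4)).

Initial set: {(q5 \to ((\lnot q1 \to (q5 \lor (q4 \land q2))) \to (q2 \to \lnot q4)))}.
(q5 \to ((\lnot q1 \to (q5 \lor (q4 \land q2))) \to (q2 \to \lnot q4))): β-rule — branch into \lnot q5  //  ((\lnot q1 \to (q5 \lor (q4 \land q2))) \to (q2 \to \lnot q4)).
  branch 1 (add \lnot q5):
    ○ open, literals {q5=F}.
  branch 2 (add ((\lnot q1 \to (q5 \lor (q4 \land q2))) \to (q2 \to \lnot q4))):
    ((\lnot q1 \to (q5 \lor (q4 \land q2))) \to (q2 \to \lnot q4)): β-rule — branch into \lnot (\lnot q1 \to (q5 \lor (q4 \land q2)))  //  (q2 \to \lnot q4).
      branch 2.1 (add \lnot (\lnot q1 \to (q5 \lor (q4 \land q2)))):
        \lnot (\lnot q1 \to (q5 \lor (q4 \land q2))): α-rule — add \lnot q1, \lnot (q5 \lor (q4 \land q2)).
        \lnot (q5 \lor (q4 \land q2)): α-rule — add \lnot q5, \lnot (q4 \land q2).
        \lnot (q4 \land q2): β-rule — branch into \lnot q4  //  \lnot q2.
          branch 2.1.1 (add \lnot q4):
            ○ open, literals {q1=F, q4=F, q5=F}.
          branch 2.1.2 (add \lnot q2):
            ○ open, literals {q1=F, q2=F, q5=F}.
      branch 2.2 (add (q2 \to \lnot q4)):
        (q2 \to \lnot q4): β-rule — branch into \lnot q2  //  \lnot q4.
          branch 2.2.1 (add \lnot q2):
            ○ open, literals {q2=F}.
          branch 2.2.2 (add \lnot q4):
            ○ open, literals {q4=F}.
0 branches closed, 5 open.
Each open branch fixes some atoms; the unmentioned ones are free. Counting distinct full assignments: branch {q5=F} (q1, q3, q2, q4) contributes 16 new; branch {q1=F, q4=F, q5=F} (q3, q2) contributes 0 new; branch {q1=F, q2=F, q5=F} (q3, q4) contributes 0 new; branch {q2=F} (q1, q3, q5, q4) contributes 8 new; branch {q4=F} (q1, q3, q2, q5) contributes 4 new. Total: 28.

28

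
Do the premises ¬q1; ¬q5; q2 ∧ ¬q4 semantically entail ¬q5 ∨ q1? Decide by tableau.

Yes

Initial set: {¬q1; ¬q5; (q2 ∧ ¬q4); ¬(¬q5 ∨ q1)}.
(q2 ∧ ¬q4): α-rule — add q2, ¬q4.
¬(¬q5 ∨ q1): α-rule — add ¬¬q5, ¬q1.
× closes — contains both q5 and ¬q5.
All 1 branch closes.
Every branch closed, so the premises entail the conclusion.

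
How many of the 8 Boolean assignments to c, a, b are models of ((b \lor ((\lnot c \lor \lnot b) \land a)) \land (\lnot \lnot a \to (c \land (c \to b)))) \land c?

2

Initial set: {(((b \lor ((\lnot c \lor \lnot b) \land a)) \land (\lnot \lnot a \to (c \land (c \to b)))) \land c)}.
(((b \lor ((\lnot c \lor \lnot b) \land a)) \land (\lnot \lnot a \to (c \land (c \to b)))) \land c): α-rule — add ((b \lor ((\lnot c \lor \lnot b) \land a)) \land (\lnot \lnot a \to (c \land (c \to b)))), c.
((b \lor ((\lnot c \lor \lnot b) \land a)) \land (\lnot \lnot a \to (c \land (c \to b)))): α-rule — add (b \lor ((\lnot c \lor \lnot b) \land a)), (\lnot \lnot a \to (c \land (c \to b))).
(b \lor ((\lnot c \lor \lnot b) \land a)): β-rule — branch into b  //  ((\lnot c \lor \lnot b) \land a).
  branch 1 (add b):
    (\lnot \lnot a \to (c \land (c \to b))): β-rule — branch into \lnot \lnot \lnot a  //  (c \land (c \to b)).
      branch 1.1 (add \lnot \lnot \lnot a):
        \lnot \lnot \lnot a: drop double negation, giving \lnot a.
        ○ open, literals {a=0, b=1, c=1}.
      branch 1.2 (add (c \land (c \to b))):
        (c \land (c \to b)): α-rule — add c, (c \to b).
        (c \to b): β-rule — branch into \lnot c  //  b.
          branch 1.2.1 (add \lnot c):
            × closes — contains both c and \lnot c.
          branch 1.2.2 (add b):
            ○ open, literals {b=1, c=1}.
  branch 2 (add ((\lnot c \lor \lnot b) \land a)):
    ((\lnot c \lor \lnot b) \land a): α-rule — add (\lnot c \lor \lnot b), a.
    (\lnot \lnot a \to (c \land (c \to b))): β-rule — branch into \lnot \lnot \lnot a  //  (c \land (c \to b)).
      branch 2.1 (add \lnot \lnot \lnot a):
        \lnot \lnot \lnot a: drop double negation, giving \lnot a.
        × closes — contains both a and \lnot a.
      branch 2.2 (add (c \land (c \to b))):
        (c \land (c \to b)): α-rule — add c, (c \to b).
        (\lnot c \lor \lnot b): β-rule — branch into \lnot c  //  \lnot b.
          branch 2.2.1 (add \lnot c):
            × closes — contains both c and \lnot c.
          branch 2.2.2 (add \lnot b):
            (c \to b): β-rule — branch into \lnot c  //  b.
              branch 2.2.2.1 (add \lnot c):
                × closes — contains both c and \lnot c.
              branch 2.2.2.2 (add b):
                × closes — contains both b and \lnot b.
5 branches closed, 2 open.
Each open branch fixes some atoms; the unmentioned ones are free. Counting distinct full assignments: branch {a=0, b=1, c=1} (none free) contributes 1 new; branch {b=1, c=1} (a) contributes 1 new. Total: 2.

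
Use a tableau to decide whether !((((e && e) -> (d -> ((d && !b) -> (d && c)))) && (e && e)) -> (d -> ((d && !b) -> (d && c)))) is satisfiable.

Unsatisfiable

Initial set: {T !((((e && e) -> (d -> ((d && !b) -> (d && c)))) && (e && e)) -> (d -> ((d && !b) -> (d && c))))}.
T !((((e && e) -> (d -> ((d && !b) -> (d && c)))) && (e && e)) -> (d -> ((d && !b) -> (d && c)))): α-rule — add T (((e && e) -> (d -> ((d && !b) -> (d && c)))) && (e && e)), F (d -> ((d && !b) -> (d && c))).
T (((e && e) -> (d -> ((d && !b) -> (d && c)))) && (e && e)): α-rule — add T ((e && e) -> (d -> ((d && !b) -> (d && c)))), T (e && e).
F (d -> ((d && !b) -> (d && c))): α-rule — add T d, F ((d && !b) -> (d && c)).
T (e && e): α-rule — add T e, T e.
F ((d && !b) -> (d && c)): α-rule — add T (d && !b), F (d && c).
T (d && !b): α-rule — add T d, T !b.
T ((e && e) -> (d -> ((d && !b) -> (d && c)))): β-rule — branch into F (e && e)  //  T (d -> ((d && !b) -> (d && c))).
  branch 1 (add F (e && e)):
    F (d && c): β-rule — branch into F d  //  F c.
      branch 1.1 (add F d):
        × closes — contains both d and !d.
      branch 1.2 (add F c):
        F (e && e): β-rule — branch into F e  //  F e.
          branch 1.2.1 (add F e):
            × closes — contains both e and !e.
          branch 1.2.2 (add F e):
            × closes — contains both e and !e.
  branch 2 (add T (d -> ((d && !b) -> (d && c)))):
    F (d && c): β-rule — branch into F d  //  F c.
      branch 2.1 (add F d):
        × closes — contains both d and !d.
      branch 2.2 (add F c):
        T (d -> ((d && !b) -> (d && c))): β-rule — branch into F d  //  T ((d && !b) -> (d && c)).
          branch 2.2.1 (add F d):
            × closes — contains both d and !d.
          branch 2.2.2 (add T ((d && !b) -> (d && c))):
            T ((d && !b) -> (d && c)): β-rule — branch into F (d && !b)  //  T (d && c).
              branch 2.2.2.1 (add F (d && !b)):
                F (d && !b): β-rule — branch into F d  //  F !b.
                  branch 2.2.2.1.1 (add F d):
                    × closes — contains both d and !d.
                  branch 2.2.2.1.2 (add F !b):
                    × closes — contains both b and !b.
              branch 2.2.2.2 (add T (d && c)):
                T (d && c): α-rule — add T d, T c.
                × closes — contains both c and !c.
All 8 branches close.
Every branch closed; the formula is unsatisfiable.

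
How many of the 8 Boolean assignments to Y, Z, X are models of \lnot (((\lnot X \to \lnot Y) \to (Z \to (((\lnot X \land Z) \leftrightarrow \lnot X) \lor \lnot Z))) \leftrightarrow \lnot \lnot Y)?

Initial set: {\lnot (((\lnot X \to \lnot Y) \to (Z \to (((\lnot X \land Z) \leftrightarrow \lnot X) \lor \lnot Z))) \leftrightarrow \lnot \lnot Y)}.
\lnot (((\lnot X \to \lnot Y) \to (Z \to (((\lnot X \land Z) \leftrightarrow \lnot X) \lor \lnot Z))) \leftrightarrow \lnot \lnot Y): β-rule — branch into ((\lnot X \to \lnot Y) \to (Z \to (((\lnot X \land Z) \leftrightarrow \lnot X) \lor \lnot Z))), \lnot \lnot \lnot Y  //  \lnot ((\lnot X \to \lnot Y) \to (Z \to (((\lnot X \land Z) \leftrightarrow \lnot X) \lor \lnot Z))), \lnot \lnot Y.
  branch 1 (add ((\lnot X \to \lnot Y) \to (Z \to (((\lnot X \land Z) \leftrightarrow \lnot X) \lor \lnot Z))), \lnot \lnot \lnot Y):
    \lnot \lnot \lnot Y: drop double negation, giving \lnot Y.
    ((\lnot X \to \lnot Y) \to (Z \to (((\lnot X \land Z) \leftrightarrow \lnot X) \lor \lnot Z))): β-rule — branch into \lnot (\lnot X \to \lnot Y)  //  (Z \to (((\lnot X \land Z) \leftrightarrow \lnot X) \lor \lnot Z)).
      branch 1.1 (add \lnot (\lnot X \to \lnot Y)):
        \lnot (\lnot X \to \lnot Y): α-rule — add \lnot X, \lnot \lnot Y.
        × closes — contains both Y and \lnot Y.
      branch 1.2 (add (Z \to (((\lnot X \land Z) \leftrightarrow \lnot X) \lor \lnot Z))):
        (Z \to (((\lnot X \land Z) \leftrightarrow \lnot X) \lor \lnot Z)): β-rule — branch into \lnot Z  //  (((\lnot X \land Z) \leftrightarrow \lnot X) \lor \lnot Z).
          branch 1.2.1 (add \lnot Z):
            ○ open, literals {Y=false, Z=false}.
          branch 1.2.2 (add (((\lnot X \land Z) \leftrightarrow \lnot X) \lor \lnot Z)):
            (((\lnot X \land Z) \leftrightarrow \lnot X) \lor \lnot Z): β-rule — branch into ((\lnot X \land Z) \leftrightarrow \lnot X)  //  \lnot Z.
              branch 1.2.2.1 (add ((\lnot X \land Z) \leftrightarrow \lnot X)):
                ((\lnot X \land Z) \leftrightarrow \lnot X): β-rule — branch into (\lnot X \land Z), \lnot X  //  \lnot (\lnot X \land Z), \lnot \lnot X.
                  branch 1.2.2.1.1 (add (\lnot X \land Z), \lnot X):
                    (\lnot X \land Z): α-rule — add \lnot X, Z.
                    ○ open, literals {X=false, Y=false, Z=true}.
                  branch 1.2.2.1.2 (add \lnot (\lnot X \land Z), \lnot \lnot X):
                    \lnot (\lnot X \land Z): β-rule — branch into \lnot \lnot X  //  \lnot Z.
                      branch 1.2.2.1.2.1 (add \lnot \lnot X):
                        ○ open, literals {X=true, Y=false}.
                      branch 1.2.2.1.2.2 (add \lnot Z):
                        ○ open, literals {X=true, Y=false, Z=false}.
              branch 1.2.2.2 (add \lnot Z):
                ○ open, literals {Y=false, Z=false}.
  branch 2 (add \lnot ((\lnot X \to \lnot Y) \to (Z \to (((\lnot X \land Z) \leftrightarrow \lnot X) \lor \lnot Z))), \lnot \lnot Y):
    \lnot ((\lnot X \to \lnot Y) \to (Z \to (((\lnot X \land Z) \leftrightarrow \lnot X) \lor \lnot Z))): α-rule — add (\lnot X \to \lnot Y), \lnot (Z \to (((\lnot X \land Z) \leftrightarrow \lnot X) \lor \lnot Z)).
    \lnot \lnot Y: drop double negation, giving Y.
    \lnot (Z \to (((\lnot X \land Z) \leftrightarrow \lnot X) \lor \lnot Z)): α-rule — add Z, \lnot (((\lnot X \land Z) \leftrightarrow \lnot X) \lor \lnot Z).
    \lnot (((\lnot X \land Z) \leftrightarrow \lnot X) \lor \lnot Z): α-rule — add \lnot ((\lnot X \land Z) \leftrightarrow \lnot X), \lnot \lnot Z.
    (\lnot X \to \lnot Y): β-rule — branch into \lnot \lnot X  //  \lnot Y.
      branch 2.1 (add \lnot \lnot X):
        \lnot ((\lnot X \land Z) \leftrightarrow \lnot X): β-rule — branch into (\lnot X \land Z), \lnot \lnot X  //  \lnot (\lnot X \land Z), \lnot X.
          branch 2.1.1 (add (\lnot X \land Z), \lnot \lnot X):
            (\lnot X \land Z): α-rule — add \lnot X, Z.
            × closes — contains both X and \lnot X.
          branch 2.1.2 (add \lnot (\lnot X \land Z), \lnot X):
            × closes — contains both X and \lnot X.
      branch 2.2 (add \lnot Y):
        × closes — contains both Y and \lnot Y.
4 branches closed, 5 open.
Each open branch fixes some atoms; the unmentioned ones are free. Counting distinct full assignments: branch {Y=false, Z=false} (X) contributes 2 new; branch {X=false, Y=false, Z=true} (none free) contributes 1 new; branch {X=true, Y=false} (Z) contributes 1 new; branch {X=true, Y=false, Z=false} (none free) contributes 0 new; branch {Y=false, Z=false} (X) contributes 0 new. Total: 4.

4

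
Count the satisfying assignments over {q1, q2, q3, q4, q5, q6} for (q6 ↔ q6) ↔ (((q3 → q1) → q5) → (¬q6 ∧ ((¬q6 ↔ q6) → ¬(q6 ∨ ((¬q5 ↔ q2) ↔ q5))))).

Initial set: {((q6 ↔ q6) ↔ (((q3 → q1) → q5) → (¬q6 ∧ ((¬q6 ↔ q6) → ¬(q6 ∨ ((¬q5 ↔ q2) ↔ q5))))))}.
((q6 ↔ q6) ↔ (((q3 → q1) → q5) → (¬q6 ∧ ((¬q6 ↔ q6) → ¬(q6 ∨ ((¬q5 ↔ q2) ↔ q5)))))): β-rule — branch into (q6 ↔ q6), (((q3 → q1) → q5) → (¬q6 ∧ ((¬q6 ↔ q6) → ¬(q6 ∨ ((¬q5 ↔ q2) ↔ q5)))))  //  ¬(q6 ↔ q6), ¬(((q3 → q1) → q5) → (¬q6 ∧ ((¬q6 ↔ q6) → ¬(q6 ∨ ((¬q5 ↔ q2) ↔ q5))))).
  branch 1 (add (q6 ↔ q6), (((q3 → q1) → q5) → (¬q6 ∧ ((¬q6 ↔ q6) → ¬(q6 ∨ ((¬q5 ↔ q2) ↔ q5)))))):
    (q6 ↔ q6): β-rule — branch into q6, q6  //  ¬q6, ¬q6.
      branch 1.1 (add q6, q6):
        (((q3 → q1) → q5) → (¬q6 ∧ ((¬q6 ↔ q6) → ¬(q6 ∨ ((¬q5 ↔ q2) ↔ q5))))): β-rule — branch into ¬((q3 → q1) → q5)  //  (¬q6 ∧ ((¬q6 ↔ q6) → ¬(q6 ∨ ((¬q5 ↔ q2) ↔ q5)))).
          branch 1.1.1 (add ¬((q3 → q1) → q5)):
            ¬((q3 → q1) → q5): α-rule — add (q3 → q1), ¬q5.
            (q3 → q1): β-rule — branch into ¬q3  //  q1.
              branch 1.1.1.1 (add ¬q3):
                ○ open, literals {q3=0, q5=0, q6=1}.
              branch 1.1.1.2 (add q1):
                ○ open, literals {q1=1, q5=0, q6=1}.
          branch 1.1.2 (add (¬q6 ∧ ((¬q6 ↔ q6) → ¬(q6 ∨ ((¬q5 ↔ q2) ↔ q5))))):
            (¬q6 ∧ ((¬q6 ↔ q6) → ¬(q6 ∨ ((¬q5 ↔ q2) ↔ q5)))): α-rule — add ¬q6, ((¬q6 ↔ q6) → ¬(q6 ∨ ((¬q5 ↔ q2) ↔ q5))).
            × closes — contains both q6 and ¬q6.
      branch 1.2 (add ¬q6, ¬q6):
        (((q3 → q1) → q5) → (¬q6 ∧ ((¬q6 ↔ q6) → ¬(q6 ∨ ((¬q5 ↔ q2) ↔ q5))))): β-rule — branch into ¬((q3 → q1) → q5)  //  (¬q6 ∧ ((¬q6 ↔ q6) → ¬(q6 ∨ ((¬q5 ↔ q2) ↔ q5)))).
          branch 1.2.1 (add ¬((q3 → q1) → q5)):
            ¬((q3 → q1) → q5): α-rule — add (q3 → q1), ¬q5.
            (q3 → q1): β-rule — branch into ¬q3  //  q1.
              branch 1.2.1.1 (add ¬q3):
                ○ open, literals {q3=0, q5=0, q6=0}.
              branch 1.2.1.2 (add q1):
                ○ open, literals {q1=1, q5=0, q6=0}.
          branch 1.2.2 (add (¬q6 ∧ ((¬q6 ↔ q6) → ¬(q6 ∨ ((¬q5 ↔ q2) ↔ q5))))):
            (¬q6 ∧ ((¬q6 ↔ q6) → ¬(q6 ∨ ((¬q5 ↔ q2) ↔ q5)))): α-rule — add ¬q6, ((¬q6 ↔ q6) → ¬(q6 ∨ ((¬q5 ↔ q2) ↔ q5))).
            ((¬q6 ↔ q6) → ¬(q6 ∨ ((¬q5 ↔ q2) ↔ q5))): β-rule — branch into ¬(¬q6 ↔ q6)  //  ¬(q6 ∨ ((¬q5 ↔ q2) ↔ q5)).
              branch 1.2.2.1 (add ¬(¬q6 ↔ q6)):
                ¬(¬q6 ↔ q6): β-rule — branch into ¬q6, ¬q6  //  ¬¬q6, q6.
                  branch 1.2.2.1.1 (add ¬q6, ¬q6):
                    ○ open, literals {q6=0}.
                  branch 1.2.2.1.2 (add ¬¬q6, q6):
                    × closes — contains both q6 and ¬q6.
              branch 1.2.2.2 (add ¬(q6 ∨ ((¬q5 ↔ q2) ↔ q5))):
                ¬(q6 ∨ ((¬q5 ↔ q2) ↔ q5)): α-rule — add ¬q6, ¬((¬q5 ↔ q2) ↔ q5).
                ¬((¬q5 ↔ q2) ↔ q5): β-rule — branch into (¬q5 ↔ q2), ¬q5  //  ¬(¬q5 ↔ q2), q5.
                  branch 1.2.2.2.1 (add (¬q5 ↔ q2), ¬q5):
                    (¬q5 ↔ q2): β-rule — branch into ¬q5, q2  //  ¬¬q5, ¬q2.
                      branch 1.2.2.2.1.1 (add ¬q5, q2):
                        ○ open, literals {q2=1, q5=0, q6=0}.
                      branch 1.2.2.2.1.2 (add ¬¬q5, ¬q2):
                        × closes — contains both q5 and ¬q5.
                  branch 1.2.2.2.2 (add ¬(¬q5 ↔ q2), q5):
                    ¬(¬q5 ↔ q2): β-rule — branch into ¬q5, ¬q2  //  ¬¬q5, q2.
                      branch 1.2.2.2.2.1 (add ¬q5, ¬q2):
                        × closes — contains both q5 and ¬q5.
                      branch 1.2.2.2.2.2 (add ¬¬q5, q2):
                        ○ open, literals {q2=1, q5=1, q6=0}.
  branch 2 (add ¬(q6 ↔ q6), ¬(((q3 → q1) → q5) → (¬q6 ∧ ((¬q6 ↔ q6) → ¬(q6 ∨ ((¬q5 ↔ q2) ↔ q5)))))):
    ¬(((q3 → q1) → q5) → (¬q6 ∧ ((¬q6 ↔ q6) → ¬(q6 ∨ ((¬q5 ↔ q2) ↔ q5))))): α-rule — add ((q3 → q1) → q5), ¬(¬q6 ∧ ((¬q6 ↔ q6) → ¬(q6 ∨ ((¬q5 ↔ q2) ↔ q5)))).
    ¬(q6 ↔ q6): β-rule — branch into q6, ¬q6  //  ¬q6, q6.
      branch 2.1 (add q6, ¬q6):
        × closes — contains both q6 and ¬q6.
      branch 2.2 (add ¬q6, q6):
        × closes — contains both q6 and ¬q6.
6 branches closed, 7 open.
Each open branch fixes some atoms; the unmentioned ones are free. Counting distinct full assignments: branch {q3=0, q5=0, q6=1} (q1, q2, q4) contributes 8 new; branch {q1=1, q5=0, q6=1} (q2, q3, q4) contributes 4 new; branch {q3=0, q5=0, q6=0} (q1, q2, q4) contributes 8 new; branch {q1=1, q5=0, q6=0} (q2, q3, q4) contributes 4 new; branch {q6=0} (q1, q2, q3, q4, q5) contributes 20 new; branch {q2=1, q5=0, q6=0} (q1, q3, q4) contributes 0 new; branch {q2=1, q5=1, q6=0} (q1, q3, q4) contributes 0 new. Total: 44.

44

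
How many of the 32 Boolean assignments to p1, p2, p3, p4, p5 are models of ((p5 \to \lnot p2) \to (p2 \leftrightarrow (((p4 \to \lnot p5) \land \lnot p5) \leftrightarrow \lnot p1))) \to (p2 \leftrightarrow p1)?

20

Initial set: {(((p5 \to \lnot p2) \to (p2 \leftrightarrow (((p4 \to \lnot p5) \land \lnot p5) \leftrightarrow \lnot p1))) \to (p2 \leftrightarrow p1))}.
(((p5 \to \lnot p2) \to (p2 \leftrightarrow (((p4 \to \lnot p5) \land \lnot p5) \leftrightarrow \lnot p1))) \to (p2 \leftrightarrow p1)): β-rule — branch into \lnot ((p5 \to \lnot p2) \to (p2 \leftrightarrow (((p4 \to \lnot p5) \land \lnot p5) \leftrightarrow \lnot p1)))  //  (p2 \leftrightarrow p1).
  branch 1 (add \lnot ((p5 \to \lnot p2) \to (p2 \leftrightarrow (((p4 \to \lnot p5) \land \lnot p5) \leftrightarrow \lnot p1)))):
    \lnot ((p5 \to \lnot p2) \to (p2 \leftrightarrow (((p4 \to \lnot p5) \land \lnot p5) \leftrightarrow \lnot p1))): α-rule — add (p5 \to \lnot p2), \lnot (p2 \leftrightarrow (((p4 \to \lnot p5) \land \lnot p5) \leftrightarrow \lnot p1)).
    (p5 \to \lnot p2): β-rule — branch into \lnot p5  //  \lnot p2.
      branch 1.1 (add \lnot p5):
        \lnot (p2 \leftrightarrow (((p4 \to \lnot p5) \land \lnot p5) \leftrightarrow \lnot p1)): β-rule — branch into p2, \lnot (((p4 \to \lnot p5) \land \lnot p5) \leftrightarrow \lnot p1)  //  \lnot p2, (((p4 \to \lnot p5) \land \lnot p5) \leftrightarrow \lnot p1).
          branch 1.1.1 (add p2, \lnot (((p4 \to \lnot p5) \land \lnot p5) \leftrightarrow \lnot p1)):
            \lnot (((p4 \to \lnot p5) \land \lnot p5) \leftrightarrow \lnot p1): β-rule — branch into ((p4 \to \lnot p5) \land \lnot p5), \lnot \lnot p1  //  \lnot ((p4 \to \lnot p5) \land \lnot p5), \lnot p1.
              branch 1.1.1.1 (add ((p4 \to \lnot p5) \land \lnot p5), \lnot \lnot p1):
                ((p4 \to \lnot p5) \land \lnot p5): α-rule — add (p4 \to \lnot p5), \lnot p5.
                (p4 \to \lnot p5): β-rule — branch into \lnot p4  //  \lnot p5.
                  branch 1.1.1.1.1 (add \lnot p4):
                    ○ open, literals {p1=true, p2=true, p4=false, p5=false}.
                  branch 1.1.1.1.2 (add \lnot p5):
                    ○ open, literals {p1=true, p2=true, p5=false}.
              branch 1.1.1.2 (add \lnot ((p4 \to \lnot p5) \land \lnot p5), \lnot p1):
                \lnot ((p4 \to \lnot p5) \land \lnot p5): β-rule — branch into \lnot (p4 \to \lnot p5)  //  \lnot \lnot p5.
                  branch 1.1.1.2.1 (add \lnot (p4 \to \lnot p5)):
                    \lnot (p4 \to \lnot p5): α-rule — add p4, \lnot \lnot p5.
                    × closes — contains both p5 and \lnot p5.
                  branch 1.1.1.2.2 (add \lnot \lnot p5):
                    × closes — contains both p5 and \lnot p5.
          branch 1.1.2 (add \lnot p2, (((p4 \to \lnot p5) \land \lnot p5) \leftrightarrow \lnot p1)):
            (((p4 \to \lnot p5) \land \lnot p5) \leftrightarrow \lnot p1): β-rule — branch into ((p4 \to \lnot p5) \land \lnot p5), \lnot p1  //  \lnot ((p4 \to \lnot p5) \land \lnot p5), \lnot \lnot p1.
              branch 1.1.2.1 (add ((p4 \to \lnot p5) \land \lnot p5), \lnot p1):
                ((p4 \to \lnot p5) \land \lnot p5): α-rule — add (p4 \to \lnot p5), \lnot p5.
                (p4 \to \lnot p5): β-rule — branch into \lnot p4  //  \lnot p5.
                  branch 1.1.2.1.1 (add \lnot p4):
                    ○ open, literals {p1=false, p2=false, p4=false, p5=false}.
                  branch 1.1.2.1.2 (add \lnot p5):
                    ○ open, literals {p1=false, p2=false, p5=false}.
              branch 1.1.2.2 (add \lnot ((p4 \to \lnot p5) \land \lnot p5), \lnot \lnot p1):
                \lnot ((p4 \to \lnot p5) \land \lnot p5): β-rule — branch into \lnot (p4 \to \lnot p5)  //  \lnot \lnot p5.
                  branch 1.1.2.2.1 (add \lnot (p4 \to \lnot p5)):
                    \lnot (p4 \to \lnot p5): α-rule — add p4, \lnot \lnot p5.
                    × closes — contains both p5 and \lnot p5.
                  branch 1.1.2.2.2 (add \lnot \lnot p5):
                    × closes — contains both p5 and \lnot p5.
      branch 1.2 (add \lnot p2):
        \lnot (p2 \leftrightarrow (((p4 \to \lnot p5) \land \lnot p5) \leftrightarrow \lnot p1)): β-rule — branch into p2, \lnot (((p4 \to \lnot p5) \land \lnot p5) \leftrightarrow \lnot p1)  //  \lnot p2, (((p4 \to \lnot p5) \land \lnot p5) \leftrightarrow \lnot p1).
          branch 1.2.1 (add p2, \lnot (((p4 \to \lnot p5) \land \lnot p5) \leftrightarrow \lnot p1)):
            × closes — contains both p2 and \lnot p2.
          branch 1.2.2 (add \lnot p2, (((p4 \to \lnot p5) \land \lnot p5) \leftrightarrow \lnot p1)):
            (((p4 \to \lnot p5) \land \lnot p5) \leftrightarrow \lnot p1): β-rule — branch into ((p4 \to \lnot p5) \land \lnot p5), \lnot p1  //  \lnot ((p4 \to \lnot p5) \land \lnot p5), \lnot \lnot p1.
              branch 1.2.2.1 (add ((p4 \to \lnot p5) \land \lnot p5), \lnot p1):
                ((p4 \to \lnot p5) \land \lnot p5): α-rule — add (p4 \to \lnot p5), \lnot p5.
                (p4 \to \lnot p5): β-rule — branch into \lnot p4  //  \lnot p5.
                  branch 1.2.2.1.1 (add \lnot p4):
                    ○ open, literals {p1=false, p2=false, p4=false, p5=false}.
                  branch 1.2.2.1.2 (add \lnot p5):
                    ○ open, literals {p1=false, p2=false, p5=false}.
              branch 1.2.2.2 (add \lnot ((p4 \to \lnot p5) \land \lnot p5), \lnot \lnot p1):
                \lnot ((p4 \to \lnot p5) \land \lnot p5): β-rule — branch into \lnot (p4 \to \lnot p5)  //  \lnot \lnot p5.
                  branch 1.2.2.2.1 (add \lnot (p4 \to \lnot p5)):
                    \lnot (p4 \to \lnot p5): α-rule — add p4, \lnot \lnot p5.
                    ○ open, literals {p1=true, p2=false, p4=true, p5=true}.
                  branch 1.2.2.2.2 (add \lnot \lnot p5):
                    ○ open, literals {p1=true, p2=false, p5=true}.
  branch 2 (add (p2 \leftrightarrow p1)):
    (p2 \leftrightarrow p1): β-rule — branch into p2, p1  //  \lnot p2, \lnot p1.
      branch 2.1 (add p2, p1):
        ○ open, literals {p1=true, p2=true}.
      branch 2.2 (add \lnot p2, \lnot p1):
        ○ open, literals {p1=false, p2=false}.
5 branches closed, 10 open.
Each open branch fixes some atoms; the unmentioned ones are free. Counting distinct full assignments: branch {p1=true, p2=true, p4=false, p5=false} (p3) contributes 2 new; branch {p1=true, p2=true, p5=false} (p3, p4) contributes 2 new; branch {p1=false, p2=false, p4=false, p5=false} (p3) contributes 2 new; branch {p1=false, p2=false, p5=false} (p3, p4) contributes 2 new; branch {p1=false, p2=false, p4=false, p5=false} (p3) contributes 0 new; branch {p1=false, p2=false, p5=false} (p3, p4) contributes 0 new; branch {p1=true, p2=false, p4=true, p5=true} (p3) contributes 2 new; branch {p1=true, p2=false, p5=true} (p3, p4) contributes 2 new; branch {p1=true, p2=true} (p3, p4, p5) contributes 4 new; branch {p1=false, p2=false} (p3, p4, p5) contributes 4 new. Total: 20.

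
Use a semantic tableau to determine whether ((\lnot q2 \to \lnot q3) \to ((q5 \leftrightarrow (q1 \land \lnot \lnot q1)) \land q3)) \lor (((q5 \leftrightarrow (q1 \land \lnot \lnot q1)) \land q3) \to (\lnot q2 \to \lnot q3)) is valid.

Assume the negation and expand:
Initial set: {\lnot (((\lnot q2 \to \lnot q3) \to ((q5 \leftrightarrow (q1 \land \lnot \lnot q1)) \land q3)) \lor (((q5 \leftrightarrow (q1 \land \lnot \lnot q1)) \land q3) \to (\lnot q2 \to \lnot q3)))}.
\lnot (((\lnot q2 \to \lnot q3) \to ((q5 \leftrightarrow (q1 \land \lnot \lnot q1)) \land q3)) \lor (((q5 \leftrightarrow (q1 \land \lnot \lnot q1)) \land q3) \to (\lnot q2 \to \lnot q3))): α-rule — add \lnot ((\lnot q2 \to \lnot q3) \to ((q5 \leftrightarrow (q1 \land \lnot \lnot q1)) \land q3)), \lnot (((q5 \leftrightarrow (q1 \land \lnot \lnot q1)) \land q3) \to (\lnot q2 \to \lnot q3)).
\lnot ((\lnot q2 \to \lnot q3) \to ((q5 \leftrightarrow (q1 \land \lnot \lnot q1)) \land q3)): α-rule — add (\lnot q2 \to \lnot q3), \lnot ((q5 \leftrightarrow (q1 \land \lnot \lnot q1)) \land q3).
\lnot (((q5 \leftrightarrow (q1 \land \lnot \lnot q1)) \land q3) \to (\lnot q2 \to \lnot q3)): α-rule — add ((q5 \leftrightarrow (q1 \land \lnot \lnot q1)) \land q3), \lnot (\lnot q2 \to \lnot q3).
((q5 \leftrightarrow (q1 \land \lnot \lnot q1)) \land q3): α-rule — add (q5 \leftrightarrow (q1 \land \lnot \lnot q1)), q3.
\lnot (\lnot q2 \to \lnot q3): α-rule — add \lnot q2, \lnot \lnot q3.
(\lnot q2 \to \lnot q3): β-rule — branch into \lnot \lnot q2  //  \lnot q3.
  branch 1 (add \lnot \lnot q2):
    × closes — contains both q2 and \lnot q2.
  branch 2 (add \lnot q3):
    × closes — contains both q3 and \lnot q3.
All 2 branches close.
Every branch closed, so the negation is unsatisfiable and the formula is valid.

Valid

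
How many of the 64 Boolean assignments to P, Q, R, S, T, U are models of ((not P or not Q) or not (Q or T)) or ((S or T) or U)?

62

Initial set: {(((not P or not Q) or not (Q or T)) or ((S or T) or U))}.
(((not P or not Q) or not (Q or T)) or ((S or T) or U)): β-rule — branch into ((not P or not Q) or not (Q or T))  //  ((S or T) or U).
  branch 1 (add ((not P or not Q) or not (Q or T))):
    ((not P or not Q) or not (Q or T)): β-rule — branch into (not P or not Q)  //  not (Q or T).
      branch 1.1 (add (not P or not Q)):
        (not P or not Q): β-rule — branch into not P  //  not Q.
          branch 1.1.1 (add not P):
            ○ open, literals {P=F}.
          branch 1.1.2 (add not Q):
            ○ open, literals {Q=F}.
      branch 1.2 (add not (Q or T)):
        not (Q or T): α-rule — add not Q, not T.
        ○ open, literals {Q=F, T=F}.
  branch 2 (add ((S or T) or U)):
    ((S or T) or U): β-rule — branch into (S or T)  //  U.
      branch 2.1 (add (S or T)):
        (S or T): β-rule — branch into S  //  T.
          branch 2.1.1 (add S):
            ○ open, literals {S=T}.
          branch 2.1.2 (add T):
            ○ open, literals {T=T}.
      branch 2.2 (add U):
        ○ open, literals {U=T}.
0 branches closed, 6 open.
Each open branch fixes some atoms; the unmentioned ones are free. Counting distinct full assignments: branch {P=F} (Q, R, S, T, U) contributes 32 new; branch {Q=F} (P, R, S, T, U) contributes 16 new; branch {Q=F, T=F} (P, R, S, U) contributes 0 new; branch {S=T} (P, Q, R, T, U) contributes 8 new; branch {T=T} (P, Q, R, S, U) contributes 4 new; branch {U=T} (P, Q, R, S, T) contributes 2 new. Total: 62.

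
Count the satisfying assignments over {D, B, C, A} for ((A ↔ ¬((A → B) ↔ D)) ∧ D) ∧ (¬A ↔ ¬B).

2

Initial set: {(((A ↔ ¬((A → B) ↔ D)) ∧ D) ∧ (¬A ↔ ¬B))}.
(((A ↔ ¬((A → B) ↔ D)) ∧ D) ∧ (¬A ↔ ¬B)): α-rule — add ((A ↔ ¬((A → B) ↔ D)) ∧ D), (¬A ↔ ¬B).
((A ↔ ¬((A → B) ↔ D)) ∧ D): α-rule — add (A ↔ ¬((A → B) ↔ D)), D.
(¬A ↔ ¬B): β-rule — branch into ¬A, ¬B  //  ¬¬A, ¬¬B.
  branch 1 (add ¬A, ¬B):
    (A ↔ ¬((A → B) ↔ D)): β-rule — branch into A, ¬((A → B) ↔ D)  //  ¬A, ¬¬((A → B) ↔ D).
      branch 1.1 (add A, ¬((A → B) ↔ D)):
        × closes — contains both A and ¬A.
      branch 1.2 (add ¬A, ¬¬((A → B) ↔ D)):
        ¬¬((A → B) ↔ D): β-rule — branch into (A → B), D  //  ¬(A → B), ¬D.
          branch 1.2.1 (add (A → B), D):
            (A → B): β-rule — branch into ¬A  //  B.
              branch 1.2.1.1 (add ¬A):
                ○ open, literals {A=F, B=F, D=T}.
              branch 1.2.1.2 (add B):
                × closes — contains both B and ¬B.
          branch 1.2.2 (add ¬(A → B), ¬D):
            × closes — contains both D and ¬D.
  branch 2 (add ¬¬A, ¬¬B):
    (A ↔ ¬((A → B) ↔ D)): β-rule — branch into A, ¬((A → B) ↔ D)  //  ¬A, ¬¬((A → B) ↔ D).
      branch 2.1 (add A, ¬((A → B) ↔ D)):
        ¬((A → B) ↔ D): β-rule — branch into (A → B), ¬D  //  ¬(A → B), D.
          branch 2.1.1 (add (A → B), ¬D):
            × closes — contains both D and ¬D.
          branch 2.1.2 (add ¬(A → B), D):
            ¬(A → B): α-rule — add A, ¬B.
            × closes — contains both B and ¬B.
      branch 2.2 (add ¬A, ¬¬((A → B) ↔ D)):
        × closes — contains both A and ¬A.
6 branches closed, 1 open.
Each open branch fixes some atoms; the unmentioned ones are free. Counting distinct full assignments: branch {A=F, B=F, D=T} (C) contributes 2 new. Total: 2.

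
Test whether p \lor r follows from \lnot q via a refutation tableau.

No

Initial set: {\lnot q; \lnot (p \lor r)}.
\lnot (p \lor r): α-rule — add \lnot p, \lnot r.
○ open, literals {p=F, q=F, r=F}.
0 branches closed, 1 open.
An open branch gives a countermodel: p=F, q=F, r=F (unmentioned atoms arbitrary); the premises hold there but the conclusion fails.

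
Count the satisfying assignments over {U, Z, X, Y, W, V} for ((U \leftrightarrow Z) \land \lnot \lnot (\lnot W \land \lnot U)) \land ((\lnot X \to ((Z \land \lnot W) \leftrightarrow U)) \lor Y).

8

Initial set: {(((U \leftrightarrow Z) \land \lnot \lnot (\lnot W \land \lnot U)) \land ((\lnot X \to ((Z \land \lnot W) \leftrightarrow U)) \lor Y))}.
(((U \leftrightarrow Z) \land \lnot \lnot (\lnot W \land \lnot U)) \land ((\lnot X \to ((Z \land \lnot W) \leftrightarrow U)) \lor Y)): α-rule — add ((U \leftrightarrow Z) \land \lnot \lnot (\lnot W \land \lnot U)), ((\lnot X \to ((Z \land \lnot W) \leftrightarrow U)) \lor Y).
((U \leftrightarrow Z) \land \lnot \lnot (\lnot W \land \lnot U)): α-rule — add (U \leftrightarrow Z), \lnot \lnot (\lnot W \land \lnot U).
\lnot \lnot (\lnot W \land \lnot U): drop double negation, giving (\lnot W \land \lnot U).
(\lnot W \land \lnot U): α-rule — add \lnot W, \lnot U.
((\lnot X \to ((Z \land \lnot W) \leftrightarrow U)) \lor Y): β-rule — branch into (\lnot X \to ((Z \land \lnot W) \leftrightarrow U))  //  Y.
  branch 1 (add (\lnot X \to ((Z \land \lnot W) \leftrightarrow U))):
    (U \leftrightarrow Z): β-rule — branch into U, Z  //  \lnot U, \lnot Z.
      branch 1.1 (add U, Z):
        × closes — contains both U and \lnot U.
      branch 1.2 (add \lnot U, \lnot Z):
        (\lnot X \to ((Z \land \lnot W) \leftrightarrow U)): β-rule — branch into \lnot \lnot X  //  ((Z \land \lnot W) \leftrightarrow U).
          branch 1.2.1 (add \lnot \lnot X):
            ○ open, literals {U=0, W=0, X=1, Z=0}.
          branch 1.2.2 (add ((Z \land \lnot W) \leftrightarrow U)):
            ((Z \land \lnot W) \leftrightarrow U): β-rule — branch into (Z \land \lnot W), U  //  \lnot (Z \land \lnot W), \lnot U.
              branch 1.2.2.1 (add (Z \land \lnot W), U):
                × closes — contains both U and \lnot U.
              branch 1.2.2.2 (add \lnot (Z \land \lnot W), \lnot U):
                \lnot (Z \land \lnot W): β-rule — branch into \lnot Z  //  \lnot \lnot W.
                  branch 1.2.2.2.1 (add \lnot Z):
                    ○ open, literals {U=0, W=0, Z=0}.
                  branch 1.2.2.2.2 (add \lnot \lnot W):
                    × closes — contains both W and \lnot W.
  branch 2 (add Y):
    (U \leftrightarrow Z): β-rule — branch into U, Z  //  \lnot U, \lnot Z.
      branch 2.1 (add U, Z):
        × closes — contains both U and \lnot U.
      branch 2.2 (add \lnot U, \lnot Z):
        ○ open, literals {U=0, W=0, Y=1, Z=0}.
4 branches closed, 3 open.
Each open branch fixes some atoms; the unmentioned ones are free. Counting distinct full assignments: branch {U=0, W=0, X=1, Z=0} (Y, V) contributes 4 new; branch {U=0, W=0, Z=0} (X, Y, V) contributes 4 new; branch {U=0, W=0, Y=1, Z=0} (X, V) contributes 0 new. Total: 8.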